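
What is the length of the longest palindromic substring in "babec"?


Input: "babec"
Checking substrings for palindromes:
  [0:3] "bab" (len 3) => palindrome
Longest palindromic substring: "bab" with length 3

3


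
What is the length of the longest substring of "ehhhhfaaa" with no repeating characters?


Input: "ehhhhfaaa"
Sliding window (track last position of each char):
  Position 0 ('e'): window [0,0] length 1 -- new best
  Position 1 ('h'): window [0,1] length 2 -- new best
  Position 2 ('h'): repeat (last at 1), move window start to 2
  Position 2 ('h'): window [2,2] length 1
  Position 3 ('h'): repeat (last at 2), move window start to 3
  Position 3 ('h'): window [3,3] length 1
  Position 4 ('h'): repeat (last at 3), move window start to 4
  Position 4 ('h'): window [4,4] length 1
  Position 5 ('f'): window [4,5] length 2
  Position 6 ('a'): window [4,6] length 3 -- new best
  Position 7 ('a'): repeat (last at 6), move window start to 7
  Position 7 ('a'): window [7,7] length 1
  Position 8 ('a'): repeat (last at 7), move window start to 8
  Position 8 ('a'): window [8,8] length 1
Longest substring with no repeats: "hfa" with length 3

3


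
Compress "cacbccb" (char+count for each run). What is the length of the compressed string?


Input: cacbccb
Runs:
  'c' x 1 => "c1"
  'a' x 1 => "a1"
  'c' x 1 => "c1"
  'b' x 1 => "b1"
  'c' x 2 => "c2"
  'b' x 1 => "b1"
Compressed: "c1a1c1b1c2b1"
Compressed length: 12

12


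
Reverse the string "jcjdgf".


Input: jcjdgf
Reading characters right to left:
  Position 5: 'f'
  Position 4: 'g'
  Position 3: 'd'
  Position 2: 'j'
  Position 1: 'c'
  Position 0: 'j'
Reversed: fgdjcj

fgdjcj


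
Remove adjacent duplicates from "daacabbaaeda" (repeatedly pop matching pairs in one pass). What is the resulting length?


Input: daacabbaaeda
Stack-based adjacent duplicate removal:
  Read 'd': push. Stack: d
  Read 'a': push. Stack: da
  Read 'a': matches stack top 'a' => pop. Stack: d
  Read 'c': push. Stack: dc
  Read 'a': push. Stack: dca
  Read 'b': push. Stack: dcab
  Read 'b': matches stack top 'b' => pop. Stack: dca
  Read 'a': matches stack top 'a' => pop. Stack: dc
  Read 'a': push. Stack: dca
  Read 'e': push. Stack: dcae
  Read 'd': push. Stack: dcaed
  Read 'a': push. Stack: dcaeda
Final stack: "dcaeda" (length 6)

6


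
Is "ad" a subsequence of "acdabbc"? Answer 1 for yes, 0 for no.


Check if "ad" is a subsequence of "acdabbc"
Greedy scan:
  Position 0 ('a'): matches sub[0] = 'a'
  Position 1 ('c'): no match needed
  Position 2 ('d'): matches sub[1] = 'd'
  Position 3 ('a'): no match needed
  Position 4 ('b'): no match needed
  Position 5 ('b'): no match needed
  Position 6 ('c'): no match needed
All 2 characters matched => is a subsequence

1


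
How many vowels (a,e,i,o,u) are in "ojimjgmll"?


Input: ojimjgmll
Checking each character:
  'o' at position 0: vowel (running total: 1)
  'j' at position 1: consonant
  'i' at position 2: vowel (running total: 2)
  'm' at position 3: consonant
  'j' at position 4: consonant
  'g' at position 5: consonant
  'm' at position 6: consonant
  'l' at position 7: consonant
  'l' at position 8: consonant
Total vowels: 2

2


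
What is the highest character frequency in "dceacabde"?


Input: dceacabde
Character counts:
  'a': 2
  'b': 1
  'c': 2
  'd': 2
  'e': 2
Maximum frequency: 2

2


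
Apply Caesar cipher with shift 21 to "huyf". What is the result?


Caesar cipher: shift "huyf" by 21
  'h' (pos 7) + 21 = pos 2 = 'c'
  'u' (pos 20) + 21 = pos 15 = 'p'
  'y' (pos 24) + 21 = pos 19 = 't'
  'f' (pos 5) + 21 = pos 0 = 'a'
Result: cpta

cpta


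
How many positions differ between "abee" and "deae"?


Comparing "abee" and "deae" position by position:
  Position 0: 'a' vs 'd' => DIFFER
  Position 1: 'b' vs 'e' => DIFFER
  Position 2: 'e' vs 'a' => DIFFER
  Position 3: 'e' vs 'e' => same
Positions that differ: 3

3


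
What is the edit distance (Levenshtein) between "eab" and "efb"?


Computing edit distance: "eab" -> "efb"
DP table:
           e    f    b
      0    1    2    3
  e   1    0    1    2
  a   2    1    1    2
  b   3    2    2    1
Edit distance = dp[3][3] = 1

1


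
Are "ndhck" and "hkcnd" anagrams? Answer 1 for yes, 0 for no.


Strings: "ndhck", "hkcnd"
Sorted first:  cdhkn
Sorted second: cdhkn
Sorted forms match => anagrams

1


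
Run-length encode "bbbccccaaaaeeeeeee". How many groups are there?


Input: bbbccccaaaaeeeeeee
Scanning for consecutive runs:
  Group 1: 'b' x 3 (positions 0-2)
  Group 2: 'c' x 4 (positions 3-6)
  Group 3: 'a' x 4 (positions 7-10)
  Group 4: 'e' x 7 (positions 11-17)
Total groups: 4

4


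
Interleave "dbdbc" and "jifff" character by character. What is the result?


Interleaving "dbdbc" and "jifff":
  Position 0: 'd' from first, 'j' from second => "dj"
  Position 1: 'b' from first, 'i' from second => "bi"
  Position 2: 'd' from first, 'f' from second => "df"
  Position 3: 'b' from first, 'f' from second => "bf"
  Position 4: 'c' from first, 'f' from second => "cf"
Result: djbidfbfcf

djbidfbfcf


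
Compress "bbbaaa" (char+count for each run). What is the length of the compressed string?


Input: bbbaaa
Runs:
  'b' x 3 => "b3"
  'a' x 3 => "a3"
Compressed: "b3a3"
Compressed length: 4

4


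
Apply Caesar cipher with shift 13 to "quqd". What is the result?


Caesar cipher: shift "quqd" by 13
  'q' (pos 16) + 13 = pos 3 = 'd'
  'u' (pos 20) + 13 = pos 7 = 'h'
  'q' (pos 16) + 13 = pos 3 = 'd'
  'd' (pos 3) + 13 = pos 16 = 'q'
Result: dhdq

dhdq


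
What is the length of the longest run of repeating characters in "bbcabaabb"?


Input: "bbcabaabb"
Scanning for longest run:
  Position 1 ('b'): continues run of 'b', length=2
  Position 2 ('c'): new char, reset run to 1
  Position 3 ('a'): new char, reset run to 1
  Position 4 ('b'): new char, reset run to 1
  Position 5 ('a'): new char, reset run to 1
  Position 6 ('a'): continues run of 'a', length=2
  Position 7 ('b'): new char, reset run to 1
  Position 8 ('b'): continues run of 'b', length=2
Longest run: 'b' with length 2

2


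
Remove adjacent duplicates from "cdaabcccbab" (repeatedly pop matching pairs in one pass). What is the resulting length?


Input: cdaabcccbab
Stack-based adjacent duplicate removal:
  Read 'c': push. Stack: c
  Read 'd': push. Stack: cd
  Read 'a': push. Stack: cda
  Read 'a': matches stack top 'a' => pop. Stack: cd
  Read 'b': push. Stack: cdb
  Read 'c': push. Stack: cdbc
  Read 'c': matches stack top 'c' => pop. Stack: cdb
  Read 'c': push. Stack: cdbc
  Read 'b': push. Stack: cdbcb
  Read 'a': push. Stack: cdbcba
  Read 'b': push. Stack: cdbcbab
Final stack: "cdbcbab" (length 7)

7


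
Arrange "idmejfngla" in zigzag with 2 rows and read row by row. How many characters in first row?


Zigzag "idmejfngla" into 2 rows:
Placing characters:
  'i' => row 0
  'd' => row 1
  'm' => row 0
  'e' => row 1
  'j' => row 0
  'f' => row 1
  'n' => row 0
  'g' => row 1
  'l' => row 0
  'a' => row 1
Rows:
  Row 0: "imjnl"
  Row 1: "defga"
First row length: 5

5


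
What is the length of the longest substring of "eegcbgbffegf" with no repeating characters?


Input: "eegcbgbffegf"
Sliding window (track last position of each char):
  Position 0 ('e'): window [0,0] length 1 -- new best
  Position 1 ('e'): repeat (last at 0), move window start to 1
  Position 1 ('e'): window [1,1] length 1
  Position 2 ('g'): window [1,2] length 2 -- new best
  Position 3 ('c'): window [1,3] length 3 -- new best
  Position 4 ('b'): window [1,4] length 4 -- new best
  Position 5 ('g'): repeat (last at 2), move window start to 3
  Position 5 ('g'): window [3,5] length 3
  Position 6 ('b'): repeat (last at 4), move window start to 5
  Position 6 ('b'): window [5,6] length 2
  Position 7 ('f'): window [5,7] length 3
  Position 8 ('f'): repeat (last at 7), move window start to 8
  Position 8 ('f'): window [8,8] length 1
  Position 9 ('e'): window [8,9] length 2
  Position 10 ('g'): window [8,10] length 3
  Position 11 ('f'): repeat (last at 8), move window start to 9
  Position 11 ('f'): window [9,11] length 3
Longest substring with no repeats: "egcb" with length 4

4


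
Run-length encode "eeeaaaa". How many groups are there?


Input: eeeaaaa
Scanning for consecutive runs:
  Group 1: 'e' x 3 (positions 0-2)
  Group 2: 'a' x 4 (positions 3-6)
Total groups: 2

2


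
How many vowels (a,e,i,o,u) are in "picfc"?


Input: picfc
Checking each character:
  'p' at position 0: consonant
  'i' at position 1: vowel (running total: 1)
  'c' at position 2: consonant
  'f' at position 3: consonant
  'c' at position 4: consonant
Total vowels: 1

1


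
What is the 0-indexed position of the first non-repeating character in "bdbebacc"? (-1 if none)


Input: bdbebacc
Character frequencies:
  'a': 1
  'b': 3
  'c': 2
  'd': 1
  'e': 1
Scanning left to right for freq == 1:
  Position 0 ('b'): freq=3, skip
  Position 1 ('d'): unique! => answer = 1

1


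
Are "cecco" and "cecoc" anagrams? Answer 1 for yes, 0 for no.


Strings: "cecco", "cecoc"
Sorted first:  ccceo
Sorted second: ccceo
Sorted forms match => anagrams

1


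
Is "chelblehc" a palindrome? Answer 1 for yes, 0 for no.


Input: chelblehc
Reversed: chelblehc
  Compare pos 0 ('c') with pos 8 ('c'): match
  Compare pos 1 ('h') with pos 7 ('h'): match
  Compare pos 2 ('e') with pos 6 ('e'): match
  Compare pos 3 ('l') with pos 5 ('l'): match
Result: palindrome

1


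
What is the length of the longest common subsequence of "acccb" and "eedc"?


LCS of "acccb" and "eedc"
DP table:
           e    e    d    c
      0    0    0    0    0
  a   0    0    0    0    0
  c   0    0    0    0    1
  c   0    0    0    0    1
  c   0    0    0    0    1
  b   0    0    0    0    1
LCS length = dp[5][4] = 1

1


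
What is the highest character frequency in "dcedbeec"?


Input: dcedbeec
Character counts:
  'b': 1
  'c': 2
  'd': 2
  'e': 3
Maximum frequency: 3

3


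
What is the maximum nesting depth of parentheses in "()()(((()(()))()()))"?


Input: "()()(((()(()))()()))"
Tracking depth:
  Position 0 '(': depth becomes 1
  Position 1 ')': depth becomes 0
  Position 2 '(': depth becomes 1
  Position 3 ')': depth becomes 0
  Position 4 '(': depth becomes 1
  Position 5 '(': depth becomes 2
  Position 6 '(': depth becomes 3
  Position 7 '(': depth becomes 4
  Position 8 ')': depth becomes 3
  Position 9 '(': depth becomes 4
  Position 10 '(': depth becomes 5
  Position 11 ')': depth becomes 4
  Position 12 ')': depth becomes 3
  Position 13 ')': depth becomes 2
  Position 14 '(': depth becomes 3
  Position 15 ')': depth becomes 2
  Position 16 '(': depth becomes 3
  Position 17 ')': depth becomes 2
  Position 18 ')': depth becomes 1
  Position 19 ')': depth becomes 0
Maximum depth reached: 5

5


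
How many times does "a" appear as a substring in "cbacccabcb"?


Searching for "a" in "cbacccabcb"
Scanning each position:
  Position 0: "c" => no
  Position 1: "b" => no
  Position 2: "a" => MATCH
  Position 3: "c" => no
  Position 4: "c" => no
  Position 5: "c" => no
  Position 6: "a" => MATCH
  Position 7: "b" => no
  Position 8: "c" => no
  Position 9: "b" => no
Total occurrences: 2

2


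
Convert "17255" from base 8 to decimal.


Input: "17255" in base 8
Positional expansion:
  Digit '1' (value 1) x 8^4 = 4096
  Digit '7' (value 7) x 8^3 = 3584
  Digit '2' (value 2) x 8^2 = 128
  Digit '5' (value 5) x 8^1 = 40
  Digit '5' (value 5) x 8^0 = 5
Sum = 7853

7853


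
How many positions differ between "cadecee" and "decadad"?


Comparing "cadecee" and "decadad" position by position:
  Position 0: 'c' vs 'd' => DIFFER
  Position 1: 'a' vs 'e' => DIFFER
  Position 2: 'd' vs 'c' => DIFFER
  Position 3: 'e' vs 'a' => DIFFER
  Position 4: 'c' vs 'd' => DIFFER
  Position 5: 'e' vs 'a' => DIFFER
  Position 6: 'e' vs 'd' => DIFFER
Positions that differ: 7

7


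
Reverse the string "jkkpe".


Input: jkkpe
Reading characters right to left:
  Position 4: 'e'
  Position 3: 'p'
  Position 2: 'k'
  Position 1: 'k'
  Position 0: 'j'
Reversed: epkkj

epkkj


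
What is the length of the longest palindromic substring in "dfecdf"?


Input: "dfecdf"
Checking substrings for palindromes:
  No multi-char palindromic substrings found
Longest palindromic substring: "d" with length 1

1


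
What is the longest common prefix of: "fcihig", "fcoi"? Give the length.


Words: fcihig, fcoi
  Position 0: all 'f' => match
  Position 1: all 'c' => match
  Position 2: ('i', 'o') => mismatch, stop
LCP = "fc" (length 2)

2


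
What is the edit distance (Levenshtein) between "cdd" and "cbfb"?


Computing edit distance: "cdd" -> "cbfb"
DP table:
           c    b    f    b
      0    1    2    3    4
  c   1    0    1    2    3
  d   2    1    1    2    3
  d   3    2    2    2    3
Edit distance = dp[3][4] = 3

3


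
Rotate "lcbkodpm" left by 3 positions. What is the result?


Input: "lcbkodpm", rotate left by 3
First 3 characters: "lcb"
Remaining characters: "kodpm"
Concatenate remaining + first: "kodpm" + "lcb" = "kodpmlcb"

kodpmlcb


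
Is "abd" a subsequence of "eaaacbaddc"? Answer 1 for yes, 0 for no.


Check if "abd" is a subsequence of "eaaacbaddc"
Greedy scan:
  Position 0 ('e'): no match needed
  Position 1 ('a'): matches sub[0] = 'a'
  Position 2 ('a'): no match needed
  Position 3 ('a'): no match needed
  Position 4 ('c'): no match needed
  Position 5 ('b'): matches sub[1] = 'b'
  Position 6 ('a'): no match needed
  Position 7 ('d'): matches sub[2] = 'd'
  Position 8 ('d'): no match needed
  Position 9 ('c'): no match needed
All 3 characters matched => is a subsequence

1


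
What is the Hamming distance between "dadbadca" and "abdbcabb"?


Comparing "dadbadca" and "abdbcabb" position by position:
  Position 0: 'd' vs 'a' => differ
  Position 1: 'a' vs 'b' => differ
  Position 2: 'd' vs 'd' => same
  Position 3: 'b' vs 'b' => same
  Position 4: 'a' vs 'c' => differ
  Position 5: 'd' vs 'a' => differ
  Position 6: 'c' vs 'b' => differ
  Position 7: 'a' vs 'b' => differ
Total differences (Hamming distance): 6

6


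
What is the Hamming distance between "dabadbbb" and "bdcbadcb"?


Comparing "dabadbbb" and "bdcbadcb" position by position:
  Position 0: 'd' vs 'b' => differ
  Position 1: 'a' vs 'd' => differ
  Position 2: 'b' vs 'c' => differ
  Position 3: 'a' vs 'b' => differ
  Position 4: 'd' vs 'a' => differ
  Position 5: 'b' vs 'd' => differ
  Position 6: 'b' vs 'c' => differ
  Position 7: 'b' vs 'b' => same
Total differences (Hamming distance): 7

7


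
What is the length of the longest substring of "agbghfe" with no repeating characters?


Input: "agbghfe"
Sliding window (track last position of each char):
  Position 0 ('a'): window [0,0] length 1 -- new best
  Position 1 ('g'): window [0,1] length 2 -- new best
  Position 2 ('b'): window [0,2] length 3 -- new best
  Position 3 ('g'): repeat (last at 1), move window start to 2
  Position 3 ('g'): window [2,3] length 2
  Position 4 ('h'): window [2,4] length 3
  Position 5 ('f'): window [2,5] length 4 -- new best
  Position 6 ('e'): window [2,6] length 5 -- new best
Longest substring with no repeats: "bghfe" with length 5

5


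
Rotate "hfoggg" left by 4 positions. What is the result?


Input: "hfoggg", rotate left by 4
First 4 characters: "hfog"
Remaining characters: "gg"
Concatenate remaining + first: "gg" + "hfog" = "gghfog"

gghfog


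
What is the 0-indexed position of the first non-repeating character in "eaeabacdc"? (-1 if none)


Input: eaeabacdc
Character frequencies:
  'a': 3
  'b': 1
  'c': 2
  'd': 1
  'e': 2
Scanning left to right for freq == 1:
  Position 0 ('e'): freq=2, skip
  Position 1 ('a'): freq=3, skip
  Position 2 ('e'): freq=2, skip
  Position 3 ('a'): freq=3, skip
  Position 4 ('b'): unique! => answer = 4

4


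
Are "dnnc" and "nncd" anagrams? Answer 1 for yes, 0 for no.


Strings: "dnnc", "nncd"
Sorted first:  cdnn
Sorted second: cdnn
Sorted forms match => anagrams

1


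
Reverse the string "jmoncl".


Input: jmoncl
Reading characters right to left:
  Position 5: 'l'
  Position 4: 'c'
  Position 3: 'n'
  Position 2: 'o'
  Position 1: 'm'
  Position 0: 'j'
Reversed: lcnomj

lcnomj


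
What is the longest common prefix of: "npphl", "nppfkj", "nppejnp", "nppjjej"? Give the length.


Words: npphl, nppfkj, nppejnp, nppjjej
  Position 0: all 'n' => match
  Position 1: all 'p' => match
  Position 2: all 'p' => match
  Position 3: ('h', 'f', 'e', 'j') => mismatch, stop
LCP = "npp" (length 3)

3


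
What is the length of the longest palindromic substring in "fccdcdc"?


Input: "fccdcdc"
Checking substrings for palindromes:
  [2:7] "cdcdc" (len 5) => palindrome
  [2:5] "cdc" (len 3) => palindrome
  [3:6] "dcd" (len 3) => palindrome
  [4:7] "cdc" (len 3) => palindrome
  [1:3] "cc" (len 2) => palindrome
Longest palindromic substring: "cdcdc" with length 5

5


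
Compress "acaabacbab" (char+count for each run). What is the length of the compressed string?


Input: acaabacbab
Runs:
  'a' x 1 => "a1"
  'c' x 1 => "c1"
  'a' x 2 => "a2"
  'b' x 1 => "b1"
  'a' x 1 => "a1"
  'c' x 1 => "c1"
  'b' x 1 => "b1"
  'a' x 1 => "a1"
  'b' x 1 => "b1"
Compressed: "a1c1a2b1a1c1b1a1b1"
Compressed length: 18

18


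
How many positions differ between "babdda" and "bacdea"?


Comparing "babdda" and "bacdea" position by position:
  Position 0: 'b' vs 'b' => same
  Position 1: 'a' vs 'a' => same
  Position 2: 'b' vs 'c' => DIFFER
  Position 3: 'd' vs 'd' => same
  Position 4: 'd' vs 'e' => DIFFER
  Position 5: 'a' vs 'a' => same
Positions that differ: 2

2


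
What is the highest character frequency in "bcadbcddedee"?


Input: bcadbcddedee
Character counts:
  'a': 1
  'b': 2
  'c': 2
  'd': 4
  'e': 3
Maximum frequency: 4

4


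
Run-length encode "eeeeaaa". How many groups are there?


Input: eeeeaaa
Scanning for consecutive runs:
  Group 1: 'e' x 4 (positions 0-3)
  Group 2: 'a' x 3 (positions 4-6)
Total groups: 2

2


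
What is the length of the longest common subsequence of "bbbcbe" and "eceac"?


LCS of "bbbcbe" and "eceac"
DP table:
           e    c    e    a    c
      0    0    0    0    0    0
  b   0    0    0    0    0    0
  b   0    0    0    0    0    0
  b   0    0    0    0    0    0
  c   0    0    1    1    1    1
  b   0    0    1    1    1    1
  e   0    1    1    2    2    2
LCS length = dp[6][5] = 2

2


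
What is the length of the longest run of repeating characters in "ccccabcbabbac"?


Input: "ccccabcbabbac"
Scanning for longest run:
  Position 1 ('c'): continues run of 'c', length=2
  Position 2 ('c'): continues run of 'c', length=3
  Position 3 ('c'): continues run of 'c', length=4
  Position 4 ('a'): new char, reset run to 1
  Position 5 ('b'): new char, reset run to 1
  Position 6 ('c'): new char, reset run to 1
  Position 7 ('b'): new char, reset run to 1
  Position 8 ('a'): new char, reset run to 1
  Position 9 ('b'): new char, reset run to 1
  Position 10 ('b'): continues run of 'b', length=2
  Position 11 ('a'): new char, reset run to 1
  Position 12 ('c'): new char, reset run to 1
Longest run: 'c' with length 4

4


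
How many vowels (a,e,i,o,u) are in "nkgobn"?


Input: nkgobn
Checking each character:
  'n' at position 0: consonant
  'k' at position 1: consonant
  'g' at position 2: consonant
  'o' at position 3: vowel (running total: 1)
  'b' at position 4: consonant
  'n' at position 5: consonant
Total vowels: 1

1


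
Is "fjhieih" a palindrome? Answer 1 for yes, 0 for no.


Input: fjhieih
Reversed: hieihjf
  Compare pos 0 ('f') with pos 6 ('h'): MISMATCH
  Compare pos 1 ('j') with pos 5 ('i'): MISMATCH
  Compare pos 2 ('h') with pos 4 ('e'): MISMATCH
Result: not a palindrome

0


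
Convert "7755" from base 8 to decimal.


Input: "7755" in base 8
Positional expansion:
  Digit '7' (value 7) x 8^3 = 3584
  Digit '7' (value 7) x 8^2 = 448
  Digit '5' (value 5) x 8^1 = 40
  Digit '5' (value 5) x 8^0 = 5
Sum = 4077

4077


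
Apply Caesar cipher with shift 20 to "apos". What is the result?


Caesar cipher: shift "apos" by 20
  'a' (pos 0) + 20 = pos 20 = 'u'
  'p' (pos 15) + 20 = pos 9 = 'j'
  'o' (pos 14) + 20 = pos 8 = 'i'
  's' (pos 18) + 20 = pos 12 = 'm'
Result: ujim

ujim


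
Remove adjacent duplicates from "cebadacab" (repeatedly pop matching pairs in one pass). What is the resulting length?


Input: cebadacab
Stack-based adjacent duplicate removal:
  Read 'c': push. Stack: c
  Read 'e': push. Stack: ce
  Read 'b': push. Stack: ceb
  Read 'a': push. Stack: ceba
  Read 'd': push. Stack: cebad
  Read 'a': push. Stack: cebada
  Read 'c': push. Stack: cebadac
  Read 'a': push. Stack: cebadaca
  Read 'b': push. Stack: cebadacab
Final stack: "cebadacab" (length 9)

9


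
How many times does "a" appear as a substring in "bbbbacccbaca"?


Searching for "a" in "bbbbacccbaca"
Scanning each position:
  Position 0: "b" => no
  Position 1: "b" => no
  Position 2: "b" => no
  Position 3: "b" => no
  Position 4: "a" => MATCH
  Position 5: "c" => no
  Position 6: "c" => no
  Position 7: "c" => no
  Position 8: "b" => no
  Position 9: "a" => MATCH
  Position 10: "c" => no
  Position 11: "a" => MATCH
Total occurrences: 3

3


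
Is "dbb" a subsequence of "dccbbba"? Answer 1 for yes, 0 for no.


Check if "dbb" is a subsequence of "dccbbba"
Greedy scan:
  Position 0 ('d'): matches sub[0] = 'd'
  Position 1 ('c'): no match needed
  Position 2 ('c'): no match needed
  Position 3 ('b'): matches sub[1] = 'b'
  Position 4 ('b'): matches sub[2] = 'b'
  Position 5 ('b'): no match needed
  Position 6 ('a'): no match needed
All 3 characters matched => is a subsequence

1


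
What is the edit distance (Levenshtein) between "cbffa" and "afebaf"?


Computing edit distance: "cbffa" -> "afebaf"
DP table:
           a    f    e    b    a    f
      0    1    2    3    4    5    6
  c   1    1    2    3    4    5    6
  b   2    2    2    3    3    4    5
  f   3    3    2    3    4    4    4
  f   4    4    3    3    4    5    4
  a   5    4    4    4    4    4    5
Edit distance = dp[5][6] = 5

5


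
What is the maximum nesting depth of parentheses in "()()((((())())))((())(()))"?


Input: "()()((((())())))((())(()))"
Tracking depth:
  Position 0 '(': depth becomes 1
  Position 1 ')': depth becomes 0
  Position 2 '(': depth becomes 1
  Position 3 ')': depth becomes 0
  Position 4 '(': depth becomes 1
  Position 5 '(': depth becomes 2
  Position 6 '(': depth becomes 3
  Position 7 '(': depth becomes 4
  Position 8 '(': depth becomes 5
  Position 9 ')': depth becomes 4
  Position 10 ')': depth becomes 3
  Position 11 '(': depth becomes 4
  Position 12 ')': depth becomes 3
  Position 13 ')': depth becomes 2
  Position 14 ')': depth becomes 1
  Position 15 ')': depth becomes 0
  Position 16 '(': depth becomes 1
  Position 17 '(': depth becomes 2
  Position 18 '(': depth becomes 3
  Position 19 ')': depth becomes 2
  Position 20 ')': depth becomes 1
  Position 21 '(': depth becomes 2
  Position 22 '(': depth becomes 3
  Position 23 ')': depth becomes 2
  Position 24 ')': depth becomes 1
  Position 25 ')': depth becomes 0
Maximum depth reached: 5

5


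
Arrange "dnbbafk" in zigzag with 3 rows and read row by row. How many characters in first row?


Zigzag "dnbbafk" into 3 rows:
Placing characters:
  'd' => row 0
  'n' => row 1
  'b' => row 2
  'b' => row 1
  'a' => row 0
  'f' => row 1
  'k' => row 2
Rows:
  Row 0: "da"
  Row 1: "nbf"
  Row 2: "bk"
First row length: 2

2


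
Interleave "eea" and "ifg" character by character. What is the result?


Interleaving "eea" and "ifg":
  Position 0: 'e' from first, 'i' from second => "ei"
  Position 1: 'e' from first, 'f' from second => "ef"
  Position 2: 'a' from first, 'g' from second => "ag"
Result: eiefag

eiefag


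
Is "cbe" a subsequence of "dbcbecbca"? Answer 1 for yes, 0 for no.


Check if "cbe" is a subsequence of "dbcbecbca"
Greedy scan:
  Position 0 ('d'): no match needed
  Position 1 ('b'): no match needed
  Position 2 ('c'): matches sub[0] = 'c'
  Position 3 ('b'): matches sub[1] = 'b'
  Position 4 ('e'): matches sub[2] = 'e'
  Position 5 ('c'): no match needed
  Position 6 ('b'): no match needed
  Position 7 ('c'): no match needed
  Position 8 ('a'): no match needed
All 3 characters matched => is a subsequence

1


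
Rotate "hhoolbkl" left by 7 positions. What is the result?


Input: "hhoolbkl", rotate left by 7
First 7 characters: "hhoolbk"
Remaining characters: "l"
Concatenate remaining + first: "l" + "hhoolbk" = "lhhoolbk"

lhhoolbk


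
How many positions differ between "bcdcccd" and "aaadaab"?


Comparing "bcdcccd" and "aaadaab" position by position:
  Position 0: 'b' vs 'a' => DIFFER
  Position 1: 'c' vs 'a' => DIFFER
  Position 2: 'd' vs 'a' => DIFFER
  Position 3: 'c' vs 'd' => DIFFER
  Position 4: 'c' vs 'a' => DIFFER
  Position 5: 'c' vs 'a' => DIFFER
  Position 6: 'd' vs 'b' => DIFFER
Positions that differ: 7

7


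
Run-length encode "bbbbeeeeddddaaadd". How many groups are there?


Input: bbbbeeeeddddaaadd
Scanning for consecutive runs:
  Group 1: 'b' x 4 (positions 0-3)
  Group 2: 'e' x 4 (positions 4-7)
  Group 3: 'd' x 4 (positions 8-11)
  Group 4: 'a' x 3 (positions 12-14)
  Group 5: 'd' x 2 (positions 15-16)
Total groups: 5

5


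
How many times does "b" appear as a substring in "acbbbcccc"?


Searching for "b" in "acbbbcccc"
Scanning each position:
  Position 0: "a" => no
  Position 1: "c" => no
  Position 2: "b" => MATCH
  Position 3: "b" => MATCH
  Position 4: "b" => MATCH
  Position 5: "c" => no
  Position 6: "c" => no
  Position 7: "c" => no
  Position 8: "c" => no
Total occurrences: 3

3


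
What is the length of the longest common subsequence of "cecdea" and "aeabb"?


LCS of "cecdea" and "aeabb"
DP table:
           a    e    a    b    b
      0    0    0    0    0    0
  c   0    0    0    0    0    0
  e   0    0    1    1    1    1
  c   0    0    1    1    1    1
  d   0    0    1    1    1    1
  e   0    0    1    1    1    1
  a   0    1    1    2    2    2
LCS length = dp[6][5] = 2

2


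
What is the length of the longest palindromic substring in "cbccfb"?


Input: "cbccfb"
Checking substrings for palindromes:
  [0:3] "cbc" (len 3) => palindrome
  [2:4] "cc" (len 2) => palindrome
Longest palindromic substring: "cbc" with length 3

3


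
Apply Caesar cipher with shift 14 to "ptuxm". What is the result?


Caesar cipher: shift "ptuxm" by 14
  'p' (pos 15) + 14 = pos 3 = 'd'
  't' (pos 19) + 14 = pos 7 = 'h'
  'u' (pos 20) + 14 = pos 8 = 'i'
  'x' (pos 23) + 14 = pos 11 = 'l'
  'm' (pos 12) + 14 = pos 0 = 'a'
Result: dhila

dhila


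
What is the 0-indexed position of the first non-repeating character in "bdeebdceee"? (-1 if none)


Input: bdeebdceee
Character frequencies:
  'b': 2
  'c': 1
  'd': 2
  'e': 5
Scanning left to right for freq == 1:
  Position 0 ('b'): freq=2, skip
  Position 1 ('d'): freq=2, skip
  Position 2 ('e'): freq=5, skip
  Position 3 ('e'): freq=5, skip
  Position 4 ('b'): freq=2, skip
  Position 5 ('d'): freq=2, skip
  Position 6 ('c'): unique! => answer = 6

6


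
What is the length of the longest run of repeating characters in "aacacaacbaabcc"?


Input: "aacacaacbaabcc"
Scanning for longest run:
  Position 1 ('a'): continues run of 'a', length=2
  Position 2 ('c'): new char, reset run to 1
  Position 3 ('a'): new char, reset run to 1
  Position 4 ('c'): new char, reset run to 1
  Position 5 ('a'): new char, reset run to 1
  Position 6 ('a'): continues run of 'a', length=2
  Position 7 ('c'): new char, reset run to 1
  Position 8 ('b'): new char, reset run to 1
  Position 9 ('a'): new char, reset run to 1
  Position 10 ('a'): continues run of 'a', length=2
  Position 11 ('b'): new char, reset run to 1
  Position 12 ('c'): new char, reset run to 1
  Position 13 ('c'): continues run of 'c', length=2
Longest run: 'a' with length 2

2


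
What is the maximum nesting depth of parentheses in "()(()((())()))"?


Input: "()(()((())()))"
Tracking depth:
  Position 0 '(': depth becomes 1
  Position 1 ')': depth becomes 0
  Position 2 '(': depth becomes 1
  Position 3 '(': depth becomes 2
  Position 4 ')': depth becomes 1
  Position 5 '(': depth becomes 2
  Position 6 '(': depth becomes 3
  Position 7 '(': depth becomes 4
  Position 8 ')': depth becomes 3
  Position 9 ')': depth becomes 2
  Position 10 '(': depth becomes 3
  Position 11 ')': depth becomes 2
  Position 12 ')': depth becomes 1
  Position 13 ')': depth becomes 0
Maximum depth reached: 4

4


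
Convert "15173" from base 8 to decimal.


Input: "15173" in base 8
Positional expansion:
  Digit '1' (value 1) x 8^4 = 4096
  Digit '5' (value 5) x 8^3 = 2560
  Digit '1' (value 1) x 8^2 = 64
  Digit '7' (value 7) x 8^1 = 56
  Digit '3' (value 3) x 8^0 = 3
Sum = 6779

6779


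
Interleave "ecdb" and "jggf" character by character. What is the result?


Interleaving "ecdb" and "jggf":
  Position 0: 'e' from first, 'j' from second => "ej"
  Position 1: 'c' from first, 'g' from second => "cg"
  Position 2: 'd' from first, 'g' from second => "dg"
  Position 3: 'b' from first, 'f' from second => "bf"
Result: ejcgdgbf

ejcgdgbf


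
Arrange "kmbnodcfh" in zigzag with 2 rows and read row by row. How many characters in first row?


Zigzag "kmbnodcfh" into 2 rows:
Placing characters:
  'k' => row 0
  'm' => row 1
  'b' => row 0
  'n' => row 1
  'o' => row 0
  'd' => row 1
  'c' => row 0
  'f' => row 1
  'h' => row 0
Rows:
  Row 0: "kboch"
  Row 1: "mndf"
First row length: 5

5


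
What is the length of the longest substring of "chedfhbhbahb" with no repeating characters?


Input: "chedfhbhbahb"
Sliding window (track last position of each char):
  Position 0 ('c'): window [0,0] length 1 -- new best
  Position 1 ('h'): window [0,1] length 2 -- new best
  Position 2 ('e'): window [0,2] length 3 -- new best
  Position 3 ('d'): window [0,3] length 4 -- new best
  Position 4 ('f'): window [0,4] length 5 -- new best
  Position 5 ('h'): repeat (last at 1), move window start to 2
  Position 5 ('h'): window [2,5] length 4
  Position 6 ('b'): window [2,6] length 5
  Position 7 ('h'): repeat (last at 5), move window start to 6
  Position 7 ('h'): window [6,7] length 2
  Position 8 ('b'): repeat (last at 6), move window start to 7
  Position 8 ('b'): window [7,8] length 2
  Position 9 ('a'): window [7,9] length 3
  Position 10 ('h'): repeat (last at 7), move window start to 8
  Position 10 ('h'): window [8,10] length 3
  Position 11 ('b'): repeat (last at 8), move window start to 9
  Position 11 ('b'): window [9,11] length 3
Longest substring with no repeats: "chedf" with length 5

5


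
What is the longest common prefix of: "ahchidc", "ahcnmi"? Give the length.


Words: ahchidc, ahcnmi
  Position 0: all 'a' => match
  Position 1: all 'h' => match
  Position 2: all 'c' => match
  Position 3: ('h', 'n') => mismatch, stop
LCP = "ahc" (length 3)

3


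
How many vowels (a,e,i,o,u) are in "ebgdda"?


Input: ebgdda
Checking each character:
  'e' at position 0: vowel (running total: 1)
  'b' at position 1: consonant
  'g' at position 2: consonant
  'd' at position 3: consonant
  'd' at position 4: consonant
  'a' at position 5: vowel (running total: 2)
Total vowels: 2

2


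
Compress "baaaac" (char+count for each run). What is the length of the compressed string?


Input: baaaac
Runs:
  'b' x 1 => "b1"
  'a' x 4 => "a4"
  'c' x 1 => "c1"
Compressed: "b1a4c1"
Compressed length: 6

6


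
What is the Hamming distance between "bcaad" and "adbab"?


Comparing "bcaad" and "adbab" position by position:
  Position 0: 'b' vs 'a' => differ
  Position 1: 'c' vs 'd' => differ
  Position 2: 'a' vs 'b' => differ
  Position 3: 'a' vs 'a' => same
  Position 4: 'd' vs 'b' => differ
Total differences (Hamming distance): 4

4


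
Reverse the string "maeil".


Input: maeil
Reading characters right to left:
  Position 4: 'l'
  Position 3: 'i'
  Position 2: 'e'
  Position 1: 'a'
  Position 0: 'm'
Reversed: lieam

lieam


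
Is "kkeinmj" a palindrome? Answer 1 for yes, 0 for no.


Input: kkeinmj
Reversed: jmniekk
  Compare pos 0 ('k') with pos 6 ('j'): MISMATCH
  Compare pos 1 ('k') with pos 5 ('m'): MISMATCH
  Compare pos 2 ('e') with pos 4 ('n'): MISMATCH
Result: not a palindrome

0


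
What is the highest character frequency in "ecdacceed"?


Input: ecdacceed
Character counts:
  'a': 1
  'c': 3
  'd': 2
  'e': 3
Maximum frequency: 3

3


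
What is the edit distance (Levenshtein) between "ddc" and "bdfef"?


Computing edit distance: "ddc" -> "bdfef"
DP table:
           b    d    f    e    f
      0    1    2    3    4    5
  d   1    1    1    2    3    4
  d   2    2    1    2    3    4
  c   3    3    2    2    3    4
Edit distance = dp[3][5] = 4

4


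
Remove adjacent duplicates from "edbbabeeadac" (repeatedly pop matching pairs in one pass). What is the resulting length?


Input: edbbabeeadac
Stack-based adjacent duplicate removal:
  Read 'e': push. Stack: e
  Read 'd': push. Stack: ed
  Read 'b': push. Stack: edb
  Read 'b': matches stack top 'b' => pop. Stack: ed
  Read 'a': push. Stack: eda
  Read 'b': push. Stack: edab
  Read 'e': push. Stack: edabe
  Read 'e': matches stack top 'e' => pop. Stack: edab
  Read 'a': push. Stack: edaba
  Read 'd': push. Stack: edabad
  Read 'a': push. Stack: edabada
  Read 'c': push. Stack: edabadac
Final stack: "edabadac" (length 8)

8


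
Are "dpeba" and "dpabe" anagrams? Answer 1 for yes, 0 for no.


Strings: "dpeba", "dpabe"
Sorted first:  abdep
Sorted second: abdep
Sorted forms match => anagrams

1


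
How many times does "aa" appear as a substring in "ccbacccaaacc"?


Searching for "aa" in "ccbacccaaacc"
Scanning each position:
  Position 0: "cc" => no
  Position 1: "cb" => no
  Position 2: "ba" => no
  Position 3: "ac" => no
  Position 4: "cc" => no
  Position 5: "cc" => no
  Position 6: "ca" => no
  Position 7: "aa" => MATCH
  Position 8: "aa" => MATCH
  Position 9: "ac" => no
  Position 10: "cc" => no
Total occurrences: 2

2


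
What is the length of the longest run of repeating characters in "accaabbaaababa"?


Input: "accaabbaaababa"
Scanning for longest run:
  Position 1 ('c'): new char, reset run to 1
  Position 2 ('c'): continues run of 'c', length=2
  Position 3 ('a'): new char, reset run to 1
  Position 4 ('a'): continues run of 'a', length=2
  Position 5 ('b'): new char, reset run to 1
  Position 6 ('b'): continues run of 'b', length=2
  Position 7 ('a'): new char, reset run to 1
  Position 8 ('a'): continues run of 'a', length=2
  Position 9 ('a'): continues run of 'a', length=3
  Position 10 ('b'): new char, reset run to 1
  Position 11 ('a'): new char, reset run to 1
  Position 12 ('b'): new char, reset run to 1
  Position 13 ('a'): new char, reset run to 1
Longest run: 'a' with length 3

3


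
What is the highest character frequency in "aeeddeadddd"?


Input: aeeddeadddd
Character counts:
  'a': 2
  'd': 6
  'e': 3
Maximum frequency: 6

6


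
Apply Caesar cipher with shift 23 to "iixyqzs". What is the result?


Caesar cipher: shift "iixyqzs" by 23
  'i' (pos 8) + 23 = pos 5 = 'f'
  'i' (pos 8) + 23 = pos 5 = 'f'
  'x' (pos 23) + 23 = pos 20 = 'u'
  'y' (pos 24) + 23 = pos 21 = 'v'
  'q' (pos 16) + 23 = pos 13 = 'n'
  'z' (pos 25) + 23 = pos 22 = 'w'
  's' (pos 18) + 23 = pos 15 = 'p'
Result: ffuvnwp

ffuvnwp


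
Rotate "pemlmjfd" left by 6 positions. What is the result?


Input: "pemlmjfd", rotate left by 6
First 6 characters: "pemlmj"
Remaining characters: "fd"
Concatenate remaining + first: "fd" + "pemlmj" = "fdpemlmj"

fdpemlmj


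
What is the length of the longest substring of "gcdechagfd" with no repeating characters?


Input: "gcdechagfd"
Sliding window (track last position of each char):
  Position 0 ('g'): window [0,0] length 1 -- new best
  Position 1 ('c'): window [0,1] length 2 -- new best
  Position 2 ('d'): window [0,2] length 3 -- new best
  Position 3 ('e'): window [0,3] length 4 -- new best
  Position 4 ('c'): repeat (last at 1), move window start to 2
  Position 4 ('c'): window [2,4] length 3
  Position 5 ('h'): window [2,5] length 4
  Position 6 ('a'): window [2,6] length 5 -- new best
  Position 7 ('g'): window [2,7] length 6 -- new best
  Position 8 ('f'): window [2,8] length 7 -- new best
  Position 9 ('d'): repeat (last at 2), move window start to 3
  Position 9 ('d'): window [3,9] length 7
Longest substring with no repeats: "dechagf" with length 7

7


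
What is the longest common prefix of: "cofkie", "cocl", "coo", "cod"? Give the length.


Words: cofkie, cocl, coo, cod
  Position 0: all 'c' => match
  Position 1: all 'o' => match
  Position 2: ('f', 'c', 'o', 'd') => mismatch, stop
LCP = "co" (length 2)

2


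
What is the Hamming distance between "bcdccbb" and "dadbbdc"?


Comparing "bcdccbb" and "dadbbdc" position by position:
  Position 0: 'b' vs 'd' => differ
  Position 1: 'c' vs 'a' => differ
  Position 2: 'd' vs 'd' => same
  Position 3: 'c' vs 'b' => differ
  Position 4: 'c' vs 'b' => differ
  Position 5: 'b' vs 'd' => differ
  Position 6: 'b' vs 'c' => differ
Total differences (Hamming distance): 6

6


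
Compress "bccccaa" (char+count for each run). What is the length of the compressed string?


Input: bccccaa
Runs:
  'b' x 1 => "b1"
  'c' x 4 => "c4"
  'a' x 2 => "a2"
Compressed: "b1c4a2"
Compressed length: 6

6


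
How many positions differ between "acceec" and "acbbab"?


Comparing "acceec" and "acbbab" position by position:
  Position 0: 'a' vs 'a' => same
  Position 1: 'c' vs 'c' => same
  Position 2: 'c' vs 'b' => DIFFER
  Position 3: 'e' vs 'b' => DIFFER
  Position 4: 'e' vs 'a' => DIFFER
  Position 5: 'c' vs 'b' => DIFFER
Positions that differ: 4

4


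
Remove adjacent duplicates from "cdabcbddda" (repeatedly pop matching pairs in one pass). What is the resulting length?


Input: cdabcbddda
Stack-based adjacent duplicate removal:
  Read 'c': push. Stack: c
  Read 'd': push. Stack: cd
  Read 'a': push. Stack: cda
  Read 'b': push. Stack: cdab
  Read 'c': push. Stack: cdabc
  Read 'b': push. Stack: cdabcb
  Read 'd': push. Stack: cdabcbd
  Read 'd': matches stack top 'd' => pop. Stack: cdabcb
  Read 'd': push. Stack: cdabcbd
  Read 'a': push. Stack: cdabcbda
Final stack: "cdabcbda" (length 8)

8


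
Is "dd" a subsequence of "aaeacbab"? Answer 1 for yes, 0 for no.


Check if "dd" is a subsequence of "aaeacbab"
Greedy scan:
  Position 0 ('a'): no match needed
  Position 1 ('a'): no match needed
  Position 2 ('e'): no match needed
  Position 3 ('a'): no match needed
  Position 4 ('c'): no match needed
  Position 5 ('b'): no match needed
  Position 6 ('a'): no match needed
  Position 7 ('b'): no match needed
Only matched 0/2 characters => not a subsequence

0


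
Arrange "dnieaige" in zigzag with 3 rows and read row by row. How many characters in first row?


Zigzag "dnieaige" into 3 rows:
Placing characters:
  'd' => row 0
  'n' => row 1
  'i' => row 2
  'e' => row 1
  'a' => row 0
  'i' => row 1
  'g' => row 2
  'e' => row 1
Rows:
  Row 0: "da"
  Row 1: "neie"
  Row 2: "ig"
First row length: 2

2


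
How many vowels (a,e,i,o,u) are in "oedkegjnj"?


Input: oedkegjnj
Checking each character:
  'o' at position 0: vowel (running total: 1)
  'e' at position 1: vowel (running total: 2)
  'd' at position 2: consonant
  'k' at position 3: consonant
  'e' at position 4: vowel (running total: 3)
  'g' at position 5: consonant
  'j' at position 6: consonant
  'n' at position 7: consonant
  'j' at position 8: consonant
Total vowels: 3

3


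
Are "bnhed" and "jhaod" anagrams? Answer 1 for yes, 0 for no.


Strings: "bnhed", "jhaod"
Sorted first:  bdehn
Sorted second: adhjo
Differ at position 0: 'b' vs 'a' => not anagrams

0


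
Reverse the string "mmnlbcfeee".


Input: mmnlbcfeee
Reading characters right to left:
  Position 9: 'e'
  Position 8: 'e'
  Position 7: 'e'
  Position 6: 'f'
  Position 5: 'c'
  Position 4: 'b'
  Position 3: 'l'
  Position 2: 'n'
  Position 1: 'm'
  Position 0: 'm'
Reversed: eeefcblnmm

eeefcblnmm
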